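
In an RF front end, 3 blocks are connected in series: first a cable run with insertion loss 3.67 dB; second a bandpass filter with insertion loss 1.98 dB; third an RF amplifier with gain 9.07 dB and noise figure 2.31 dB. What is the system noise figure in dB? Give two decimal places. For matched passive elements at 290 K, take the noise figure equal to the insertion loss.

Convert to linear (a loss of L dB is a gain of −L dB): F_i = 10^(NF_i/10), G_i = 10^(G_i,dB/10)
  Stage 1: F_1 = 10^(3.67/10) = 2.328, G_1 = 10^(−3.67/10) = 0.4295
  Stage 2: F_2 = 10^(1.98/10) = 1.578, G_2 = 10^(−1.98/10) = 0.6339
  Stage 3: F_3 = 10^(2.31/10) = 1.702, G_3 = 10^(9.07/10) = 8.072
Friis cascade:
  F = 2.328 + (1.578 − 1)/0.4295 + (1.702 − 1)/0.2723 = 6.252
NF = 10 log₁₀(6.252) = 7.96 dB

7.96 dB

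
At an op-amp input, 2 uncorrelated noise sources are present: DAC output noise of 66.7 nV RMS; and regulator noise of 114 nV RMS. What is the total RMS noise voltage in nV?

132 nV

Uncorrelated sources add in power (mean-square): V_tot = √(ΣV_i²)
V_tot = √[(6.67×10⁻⁸)² + (1.14×10⁻⁷)²] = 1.32×10⁻⁷ V = 132 nV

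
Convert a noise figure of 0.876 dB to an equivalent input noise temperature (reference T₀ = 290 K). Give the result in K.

F = 10^(0.876/10) = 1.22349
T_e = (F − 1)·T₀ = (1.22349 − 1) × 290 = 64.8 K

64.8 K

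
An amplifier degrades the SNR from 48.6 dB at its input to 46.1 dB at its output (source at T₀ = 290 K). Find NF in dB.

NF (dB) = SNR_in(dB) − SNR_out(dB) when the source is at T₀
NF = 48.6 − 46.1 = 2.5 dB

2.5 dB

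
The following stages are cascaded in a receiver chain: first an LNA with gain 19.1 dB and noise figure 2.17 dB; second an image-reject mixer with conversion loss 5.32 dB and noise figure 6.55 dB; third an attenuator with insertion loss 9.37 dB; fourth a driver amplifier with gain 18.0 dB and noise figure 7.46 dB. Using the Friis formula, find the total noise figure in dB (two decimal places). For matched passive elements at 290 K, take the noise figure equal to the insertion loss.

Convert to linear (a loss of L dB is a gain of −L dB): F_i = 10^(NF_i/10), G_i = 10^(G_i,dB/10)
  Stage 1: F_1 = 10^(2.17/10) = 1.648, G_1 = 10^(19.1/10) = 81.28
  Stage 2: F_2 = 10^(6.55/10) = 4.519, G_2 = 10^(−5.32/10) = 0.2938
  Stage 3: F_3 = 10^(9.37/10) = 8.650, G_3 = 10^(−9.37/10) = 0.1156
  Stage 4: F_4 = 10^(7.46/10) = 5.572, G_4 = 10^(18.0/10) = 63.10
Friis cascade:
  F = 1.648 + (4.519 − 1)/81.28 + (8.650 − 1)/23.88 + (5.572 − 1)/2.761 = 3.668
NF = 10 log₁₀(3.668) = 5.64 dB

5.64 dB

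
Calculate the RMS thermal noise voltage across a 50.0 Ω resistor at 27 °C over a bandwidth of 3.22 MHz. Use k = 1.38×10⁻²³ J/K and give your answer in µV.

T = 27 °C + 273.15 = 300.15 K
V_n = √(4kTRB)
4kTRB = 4 × 1.38×10⁻²³ × 300.15 × 5.00×10¹ × 3.22×10⁶ = 2.67×10⁻¹² V²
V_n = √(2.67×10⁻¹²) = 1.63×10⁻⁶ V = 1.63 µV

1.63 µV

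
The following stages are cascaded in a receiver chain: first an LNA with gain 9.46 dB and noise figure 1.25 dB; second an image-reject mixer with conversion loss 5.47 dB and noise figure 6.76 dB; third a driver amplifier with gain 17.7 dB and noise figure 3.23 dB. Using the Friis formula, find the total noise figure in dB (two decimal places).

Convert to linear (a loss of L dB is a gain of −L dB): F_i = 10^(NF_i/10), G_i = 10^(G_i,dB/10)
  Stage 1: F_1 = 10^(1.25/10) = 1.334, G_1 = 10^(9.46/10) = 8.831
  Stage 2: F_2 = 10^(6.76/10) = 4.742, G_2 = 10^(−5.47/10) = 0.2838
  Stage 3: F_3 = 10^(3.23/10) = 2.104, G_3 = 10^(17.7/10) = 58.88
Friis cascade:
  F = 1.334 + (4.742 − 1)/8.831 + (2.104 − 1)/2.506 = 2.198
NF = 10 log₁₀(2.198) = 3.42 dB

3.42 dB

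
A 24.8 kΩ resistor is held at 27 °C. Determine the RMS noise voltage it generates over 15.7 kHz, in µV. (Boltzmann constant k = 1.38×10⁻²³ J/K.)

T = 27 °C + 273.15 = 300.15 K
V_n = √(4kTRB)
4kTRB = 4 × 1.38×10⁻²³ × 300.15 × 2.48×10⁴ × 1.57×10⁴ = 6.45×10⁻¹² V²
V_n = √(6.45×10⁻¹²) = 2.54×10⁻⁶ V = 2.54 µV

2.54 µV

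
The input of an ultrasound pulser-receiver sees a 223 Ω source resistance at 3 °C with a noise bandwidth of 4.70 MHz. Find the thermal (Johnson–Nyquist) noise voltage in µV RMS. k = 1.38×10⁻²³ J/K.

4.00 µV

T = 3 °C + 273.15 = 276.15 K
V_n = √(4kTRB)
4kTRB = 4 × 1.38×10⁻²³ × 276.15 × 2.23×10² × 4.70×10⁶ = 1.60×10⁻¹¹ V²
V_n = √(1.60×10⁻¹¹) = 4.00×10⁻⁶ V = 4.00 µV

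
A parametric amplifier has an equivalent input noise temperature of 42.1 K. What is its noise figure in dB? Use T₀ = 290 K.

F = 1 + T_e/T₀ = 1 + 42.1/290 = 1.14517
NF = 10 log₁₀(1.14517) = 0.589 dB

0.589 dB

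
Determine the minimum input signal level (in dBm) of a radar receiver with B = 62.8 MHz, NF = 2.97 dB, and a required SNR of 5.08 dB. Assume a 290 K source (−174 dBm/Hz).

−88.0 dBm

Sensitivity = −174 + 10 log₁₀(B) + NF + SNR_min
= −174 + 77.98 + 2.97 + 5.08
= −87.97 dBm → −88.0 dBm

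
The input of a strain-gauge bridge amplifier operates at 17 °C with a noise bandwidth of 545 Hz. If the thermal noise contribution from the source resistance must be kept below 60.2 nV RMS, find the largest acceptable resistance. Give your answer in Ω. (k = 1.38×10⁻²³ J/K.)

415 Ω

T = 17 °C + 273.15 = 290.15 K
Johnson–Nyquist: V_n = √(4kTRB) ⇒ R = V_n² / (4kTB)
4kTB = 4 × 1.38×10⁻²³ × 290.15 × 5.45×10² = 8.73×10⁻¹⁸
R = (6.02×10⁻⁸)² / 8.73×10⁻¹⁸ = 4.15×10² Ω = 415 Ω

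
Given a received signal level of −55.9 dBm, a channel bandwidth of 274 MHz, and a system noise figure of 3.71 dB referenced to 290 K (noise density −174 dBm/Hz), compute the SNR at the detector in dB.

30.0 dB

Noise floor: N = −174 + 10 log₁₀(B) + NF
10 log₁₀(2.74×10⁸) = 84.38 dB
N = −174 + 84.38 + 3.71 = −85.91 dBm
SNR = P_sig − N = −55.9 − (−85.91) = 30.01 dB → 30.0 dB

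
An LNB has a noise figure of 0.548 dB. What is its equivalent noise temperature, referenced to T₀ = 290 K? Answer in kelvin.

F = 10^(0.548/10) = 1.13449
T_e = (F − 1)·T₀ = (1.13449 − 1) × 290 = 39.0 K

39.0 K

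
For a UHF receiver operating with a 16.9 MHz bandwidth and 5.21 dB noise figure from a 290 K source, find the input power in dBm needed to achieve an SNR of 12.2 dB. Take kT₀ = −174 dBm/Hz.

−84.3 dBm

Sensitivity = −174 + 10 log₁₀(B) + NF + SNR_min
= −174 + 72.28 + 5.21 + 12.2
= −84.31 dBm → −84.3 dBm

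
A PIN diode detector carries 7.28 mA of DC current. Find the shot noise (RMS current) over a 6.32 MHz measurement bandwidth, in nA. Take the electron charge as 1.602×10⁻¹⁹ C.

121 nA

I_n = √(2qI·B)
2qI·B = 2 × 1.602×10⁻¹⁹ × 7.28×10⁻³ × 6.32×10⁶ = 1.47×10⁻¹⁴ A²
I_n = √(1.47×10⁻¹⁴) = 1.21×10⁻⁷ A = 121 nA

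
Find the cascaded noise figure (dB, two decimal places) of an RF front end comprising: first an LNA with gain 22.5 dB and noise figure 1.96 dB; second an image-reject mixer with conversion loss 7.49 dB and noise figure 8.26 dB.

2.05 dB

Convert to linear (a loss of L dB is a gain of −L dB): F_i = 10^(NF_i/10), G_i = 10^(G_i,dB/10)
  Stage 1: F_1 = 10^(1.96/10) = 1.570, G_1 = 10^(22.5/10) = 177.8
  Stage 2: F_2 = 10^(8.26/10) = 6.699, G_2 = 10^(−7.49/10) = 0.1782
Friis cascade:
  F = 1.570 + (6.699 − 1)/177.8 = 1.602
NF = 10 log₁₀(1.602) = 2.05 dB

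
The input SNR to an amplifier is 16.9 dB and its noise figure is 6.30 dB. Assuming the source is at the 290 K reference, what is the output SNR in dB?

By definition F = SNR_in/SNR_out, so in dB: SNR_out = SNR_in − NF
SNR_out = 16.9 − 6.30 = 10.60 dB

10.60 dB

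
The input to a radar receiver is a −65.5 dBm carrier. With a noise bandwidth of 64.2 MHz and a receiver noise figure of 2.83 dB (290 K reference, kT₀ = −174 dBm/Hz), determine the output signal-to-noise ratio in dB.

Noise floor: N = −174 + 10 log₁₀(B) + NF
10 log₁₀(6.42×10⁷) = 78.08 dB
N = −174 + 78.08 + 2.83 = −93.09 dBm
SNR = P_sig − N = −65.5 − (−93.09) = 27.59 dB → 27.6 dB

27.6 dB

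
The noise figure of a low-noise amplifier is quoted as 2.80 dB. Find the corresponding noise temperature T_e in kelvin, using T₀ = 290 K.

F = 10^(2.80/10) = 1.90546
T_e = (F − 1)·T₀ = (1.90546 − 1) × 290 = 263 K

263 K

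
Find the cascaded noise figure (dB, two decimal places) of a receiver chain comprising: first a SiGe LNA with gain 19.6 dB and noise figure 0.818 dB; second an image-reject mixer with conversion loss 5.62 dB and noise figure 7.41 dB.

Convert to linear (a loss of L dB is a gain of −L dB): F_i = 10^(NF_i/10), G_i = 10^(G_i,dB/10)
  Stage 1: F_1 = 10^(0.818/10) = 1.207, G_1 = 10^(19.6/10) = 91.20
  Stage 2: F_2 = 10^(7.41/10) = 5.508, G_2 = 10^(−5.62/10) = 0.2742
Friis cascade:
  F = 1.207 + (5.508 − 1)/91.20 = 1.257
NF = 10 log₁₀(1.257) = 0.99 dB

0.99 dB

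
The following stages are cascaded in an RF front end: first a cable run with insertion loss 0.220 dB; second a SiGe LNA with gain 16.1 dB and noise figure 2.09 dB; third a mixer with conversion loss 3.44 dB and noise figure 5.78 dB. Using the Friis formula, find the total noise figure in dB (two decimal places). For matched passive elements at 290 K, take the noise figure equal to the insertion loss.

2.49 dB

Convert to linear (a loss of L dB is a gain of −L dB): F_i = 10^(NF_i/10), G_i = 10^(G_i,dB/10)
  Stage 1: F_1 = 10^(0.220/10) = 1.052, G_1 = 10^(−0.220/10) = 0.9506
  Stage 2: F_2 = 10^(2.09/10) = 1.618, G_2 = 10^(16.1/10) = 40.74
  Stage 3: F_3 = 10^(5.78/10) = 3.784, G_3 = 10^(−3.44/10) = 0.4529
Friis cascade:
  F = 1.052 + (1.618 − 1)/0.9506 + (3.784 − 1)/38.73 = 1.774
NF = 10 log₁₀(1.774) = 2.49 dB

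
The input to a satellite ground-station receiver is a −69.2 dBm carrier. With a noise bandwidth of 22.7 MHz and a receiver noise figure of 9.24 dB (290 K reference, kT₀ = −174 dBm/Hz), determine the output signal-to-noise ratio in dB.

Noise floor: N = −174 + 10 log₁₀(B) + NF
10 log₁₀(2.27×10⁷) = 73.56 dB
N = −174 + 73.56 + 9.24 = −91.20 dBm
SNR = P_sig − N = −69.2 − (−91.20) = 22.00 dB → 22.0 dB

22.0 dB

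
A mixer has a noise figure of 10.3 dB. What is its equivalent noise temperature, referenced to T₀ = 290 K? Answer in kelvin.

2817 K

F = 10^(10.3/10) = 10.7152
T_e = (F − 1)·T₀ = (10.7152 − 1) × 290 = 2817 K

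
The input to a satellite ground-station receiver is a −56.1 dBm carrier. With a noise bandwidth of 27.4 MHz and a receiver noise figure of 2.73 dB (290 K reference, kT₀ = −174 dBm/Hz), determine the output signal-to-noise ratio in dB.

Noise floor: N = −174 + 10 log₁₀(B) + NF
10 log₁₀(2.74×10⁷) = 74.38 dB
N = −174 + 74.38 + 2.73 = −96.89 dBm
SNR = P_sig − N = −56.1 − (−96.89) = 40.79 dB → 40.8 dB

40.8 dB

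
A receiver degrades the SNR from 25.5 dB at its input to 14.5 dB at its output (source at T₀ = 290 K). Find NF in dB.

NF (dB) = SNR_in(dB) − SNR_out(dB) when the source is at T₀
NF = 25.5 − 14.5 = 11.0 dB

11.0 dB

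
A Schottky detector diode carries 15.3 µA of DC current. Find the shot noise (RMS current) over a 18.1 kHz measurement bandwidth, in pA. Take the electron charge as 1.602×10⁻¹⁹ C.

I_n = √(2qI·B)
2qI·B = 2 × 1.602×10⁻¹⁹ × 1.53×10⁻⁵ × 1.81×10⁴ = 8.87×10⁻²⁰ A²
I_n = √(8.87×10⁻²⁰) = 2.98×10⁻¹⁰ A = 298 pA

298 pA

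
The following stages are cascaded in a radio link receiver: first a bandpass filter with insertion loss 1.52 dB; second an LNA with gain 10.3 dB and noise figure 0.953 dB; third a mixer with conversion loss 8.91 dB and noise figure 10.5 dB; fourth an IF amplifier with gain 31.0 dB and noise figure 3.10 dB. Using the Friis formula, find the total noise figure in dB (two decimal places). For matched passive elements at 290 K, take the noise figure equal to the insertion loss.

6.23 dB

Convert to linear (a loss of L dB is a gain of −L dB): F_i = 10^(NF_i/10), G_i = 10^(G_i,dB/10)
  Stage 1: F_1 = 10^(1.52/10) = 1.419, G_1 = 10^(−1.52/10) = 0.7047
  Stage 2: F_2 = 10^(0.953/10) = 1.245, G_2 = 10^(10.3/10) = 10.72
  Stage 3: F_3 = 10^(10.5/10) = 11.22, G_3 = 10^(−8.91/10) = 0.1285
  Stage 4: F_4 = 10^(3.10/10) = 2.042, G_4 = 10^(31.0/10) = 1259
Friis cascade:
  F = 1.419 + (1.245 − 1)/0.7047 + (11.22 − 1)/7.551 + (2.042 − 1)/0.9705 = 4.194
NF = 10 log₁₀(4.194) = 6.23 dB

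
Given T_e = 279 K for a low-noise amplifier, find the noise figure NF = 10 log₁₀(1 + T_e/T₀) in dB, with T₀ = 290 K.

F = 1 + T_e/T₀ = 1 + 279/290 = 1.96207
NF = 10 log₁₀(1.96207) = 2.93 dB

2.93 dB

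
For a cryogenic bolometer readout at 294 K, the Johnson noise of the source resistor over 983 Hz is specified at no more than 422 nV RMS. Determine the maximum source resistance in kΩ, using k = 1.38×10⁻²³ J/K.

11.2 kΩ

Johnson–Nyquist: V_n = √(4kTRB) ⇒ R = V_n² / (4kTB)
4kTB = 4 × 1.38×10⁻²³ × 294 × 9.83×10² = 1.60×10⁻¹⁷
R = (4.22×10⁻⁷)² / 1.60×10⁻¹⁷ = 1.12×10⁴ Ω = 11.2 kΩ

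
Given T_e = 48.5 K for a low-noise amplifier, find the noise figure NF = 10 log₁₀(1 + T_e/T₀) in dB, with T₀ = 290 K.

0.672 dB

F = 1 + T_e/T₀ = 1 + 48.5/290 = 1.16724
NF = 10 log₁₀(1.16724) = 0.672 dB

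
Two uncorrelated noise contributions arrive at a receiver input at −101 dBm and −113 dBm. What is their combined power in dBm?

Convert to linear, add, convert back:
P₁ = 7.94×10⁻¹⁴ W, P₂ = 5.01×10⁻¹⁵ W
P_tot = 8.44×10⁻¹⁴ W → 10 log₁₀(P_tot / 10⁻³) = −100.7 dBm

−100.7 dBm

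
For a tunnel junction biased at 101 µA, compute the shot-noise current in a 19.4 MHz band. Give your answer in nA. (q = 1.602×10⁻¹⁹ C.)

I_n = √(2qI·B)
2qI·B = 2 × 1.602×10⁻¹⁹ × 1.01×10⁻⁴ × 1.94×10⁷ = 6.28×10⁻¹⁶ A²
I_n = √(6.28×10⁻¹⁶) = 2.51×10⁻⁸ A = 25.1 nA

25.1 nA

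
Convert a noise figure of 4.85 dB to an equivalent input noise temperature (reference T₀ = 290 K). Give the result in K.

596 K

F = 10^(4.85/10) = 3.05492
T_e = (F − 1)·T₀ = (3.05492 − 1) × 290 = 596 K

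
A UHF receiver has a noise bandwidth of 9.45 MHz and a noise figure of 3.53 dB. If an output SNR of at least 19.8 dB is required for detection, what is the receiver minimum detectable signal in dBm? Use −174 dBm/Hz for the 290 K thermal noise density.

−80.9 dBm

Sensitivity = −174 + 10 log₁₀(B) + NF + SNR_min
= −174 + 69.75 + 3.53 + 19.8
= −80.92 dBm → −80.9 dBm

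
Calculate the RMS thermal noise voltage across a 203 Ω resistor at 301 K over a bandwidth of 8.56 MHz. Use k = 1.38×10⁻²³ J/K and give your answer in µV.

5.37 µV

V_n = √(4kTRB)
4kTRB = 4 × 1.38×10⁻²³ × 301 × 2.03×10² × 8.56×10⁶ = 2.89×10⁻¹¹ V²
V_n = √(2.89×10⁻¹¹) = 5.37×10⁻⁶ V = 5.37 µV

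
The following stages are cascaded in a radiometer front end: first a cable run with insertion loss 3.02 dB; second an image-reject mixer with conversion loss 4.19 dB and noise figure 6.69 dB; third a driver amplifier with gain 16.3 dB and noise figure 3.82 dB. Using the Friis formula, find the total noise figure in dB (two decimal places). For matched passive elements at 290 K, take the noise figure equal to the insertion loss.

12.25 dB

Convert to linear (a loss of L dB is a gain of −L dB): F_i = 10^(NF_i/10), G_i = 10^(G_i,dB/10)
  Stage 1: F_1 = 10^(3.02/10) = 2.004, G_1 = 10^(−3.02/10) = 0.4989
  Stage 2: F_2 = 10^(6.69/10) = 4.667, G_2 = 10^(−4.19/10) = 0.3811
  Stage 3: F_3 = 10^(3.82/10) = 2.410, G_3 = 10^(16.3/10) = 42.66
Friis cascade:
  F = 2.004 + (4.667 − 1)/0.4989 + (2.410 − 1)/0.1901 = 16.77
NF = 10 log₁₀(16.77) = 12.25 dB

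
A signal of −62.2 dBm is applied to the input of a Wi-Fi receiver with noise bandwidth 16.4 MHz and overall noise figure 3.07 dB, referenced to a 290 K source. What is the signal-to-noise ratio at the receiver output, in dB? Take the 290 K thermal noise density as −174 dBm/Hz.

36.6 dB

Noise floor: N = −174 + 10 log₁₀(B) + NF
10 log₁₀(1.64×10⁷) = 72.15 dB
N = −174 + 72.15 + 3.07 = −98.78 dBm
SNR = P_sig − N = −62.2 − (−98.78) = 36.58 dB → 36.6 dB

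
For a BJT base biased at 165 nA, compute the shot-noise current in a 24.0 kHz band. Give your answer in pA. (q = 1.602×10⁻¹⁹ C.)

I_n = √(2qI·B)
2qI·B = 2 × 1.602×10⁻¹⁹ × 1.65×10⁻⁷ × 2.40×10⁴ = 1.27×10⁻²¹ A²
I_n = √(1.27×10⁻²¹) = 3.56×10⁻¹¹ A = 35.6 pA

35.6 pA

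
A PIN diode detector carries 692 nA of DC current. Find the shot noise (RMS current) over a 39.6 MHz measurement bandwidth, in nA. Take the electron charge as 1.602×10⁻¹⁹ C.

2.96 nA

I_n = √(2qI·B)
2qI·B = 2 × 1.602×10⁻¹⁹ × 6.92×10⁻⁷ × 3.96×10⁷ = 8.78×10⁻¹⁸ A²
I_n = √(8.78×10⁻¹⁸) = 2.96×10⁻⁹ A = 2.96 nA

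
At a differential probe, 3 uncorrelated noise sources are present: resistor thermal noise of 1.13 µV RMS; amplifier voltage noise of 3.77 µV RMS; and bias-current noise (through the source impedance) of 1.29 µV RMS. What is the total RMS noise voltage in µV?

4.14 µV

Uncorrelated sources add in power (mean-square): V_tot = √(ΣV_i²)
V_tot = √[(1.13×10⁻⁶)² + (3.77×10⁻⁶)² + (1.29×10⁻⁶)²] = 4.14×10⁻⁶ V = 4.14 µV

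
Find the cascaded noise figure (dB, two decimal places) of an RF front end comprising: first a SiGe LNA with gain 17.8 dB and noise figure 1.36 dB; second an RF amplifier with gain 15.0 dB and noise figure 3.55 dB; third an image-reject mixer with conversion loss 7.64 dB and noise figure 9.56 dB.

Convert to linear (a loss of L dB is a gain of −L dB): F_i = 10^(NF_i/10), G_i = 10^(G_i,dB/10)
  Stage 1: F_1 = 10^(1.36/10) = 1.368, G_1 = 10^(17.8/10) = 60.26
  Stage 2: F_2 = 10^(3.55/10) = 2.265, G_2 = 10^(15.0/10) = 31.62
  Stage 3: F_3 = 10^(9.56/10) = 9.036, G_3 = 10^(−7.64/10) = 0.1722
Friis cascade:
  F = 1.368 + (2.265 − 1)/60.26 + (9.036 − 1)/1905 = 1.393
NF = 10 log₁₀(1.393) = 1.44 dB

1.44 dB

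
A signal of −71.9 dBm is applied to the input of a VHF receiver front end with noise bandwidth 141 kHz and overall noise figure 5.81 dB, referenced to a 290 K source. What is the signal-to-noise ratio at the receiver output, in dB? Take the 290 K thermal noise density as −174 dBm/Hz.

Noise floor: N = −174 + 10 log₁₀(B) + NF
10 log₁₀(1.41×10⁵) = 51.49 dB
N = −174 + 51.49 + 5.81 = −116.70 dBm
SNR = P_sig − N = −71.9 − (−116.70) = 44.80 dB → 44.8 dB

44.8 dB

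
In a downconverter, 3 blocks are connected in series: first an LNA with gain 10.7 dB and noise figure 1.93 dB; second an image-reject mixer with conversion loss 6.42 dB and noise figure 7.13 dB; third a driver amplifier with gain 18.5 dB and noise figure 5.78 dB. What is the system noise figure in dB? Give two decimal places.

Convert to linear (a loss of L dB is a gain of −L dB): F_i = 10^(NF_i/10), G_i = 10^(G_i,dB/10)
  Stage 1: F_1 = 10^(1.93/10) = 1.560, G_1 = 10^(10.7/10) = 11.75
  Stage 2: F_2 = 10^(7.13/10) = 5.164, G_2 = 10^(−6.42/10) = 0.2280
  Stage 3: F_3 = 10^(5.78/10) = 3.784, G_3 = 10^(18.5/10) = 70.79
Friis cascade:
  F = 1.560 + (5.164 − 1)/11.75 + (3.784 − 1)/2.679 = 2.953
NF = 10 log₁₀(2.953) = 4.70 dB

4.70 dB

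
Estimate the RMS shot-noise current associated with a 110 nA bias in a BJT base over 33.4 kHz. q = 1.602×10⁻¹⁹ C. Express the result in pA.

I_n = √(2qI·B)
2qI·B = 2 × 1.602×10⁻¹⁹ × 1.10×10⁻⁷ × 3.34×10⁴ = 1.18×10⁻²¹ A²
I_n = √(1.18×10⁻²¹) = 3.43×10⁻¹¹ A = 34.3 pA

34.3 pA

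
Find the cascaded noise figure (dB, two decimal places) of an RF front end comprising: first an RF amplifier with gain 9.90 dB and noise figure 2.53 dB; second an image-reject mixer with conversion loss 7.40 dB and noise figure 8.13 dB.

3.72 dB

Convert to linear (a loss of L dB is a gain of −L dB): F_i = 10^(NF_i/10), G_i = 10^(G_i,dB/10)
  Stage 1: F_1 = 10^(2.53/10) = 1.791, G_1 = 10^(9.90/10) = 9.772
  Stage 2: F_2 = 10^(8.13/10) = 6.501, G_2 = 10^(−7.40/10) = 0.1820
Friis cascade:
  F = 1.791 + (6.501 − 1)/9.772 = 2.354
NF = 10 log₁₀(2.354) = 3.72 dB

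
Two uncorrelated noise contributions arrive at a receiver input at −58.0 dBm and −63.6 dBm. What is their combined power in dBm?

Convert to linear, add, convert back:
P₁ = 1.58×10⁻⁹ W, P₂ = 4.37×10⁻¹⁰ W
P_tot = 2.02×10⁻⁹ W → 10 log₁₀(P_tot / 10⁻³) = −56.9 dBm

−56.9 dBm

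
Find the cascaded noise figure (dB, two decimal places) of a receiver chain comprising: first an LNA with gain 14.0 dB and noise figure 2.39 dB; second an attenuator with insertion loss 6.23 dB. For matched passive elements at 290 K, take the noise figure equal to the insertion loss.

Convert to linear (a loss of L dB is a gain of −L dB): F_i = 10^(NF_i/10), G_i = 10^(G_i,dB/10)
  Stage 1: F_1 = 10^(2.39/10) = 1.734, G_1 = 10^(14.0/10) = 25.12
  Stage 2: F_2 = 10^(6.23/10) = 4.198, G_2 = 10^(−6.23/10) = 0.2382
Friis cascade:
  F = 1.734 + (4.198 − 1)/25.12 = 1.861
NF = 10 log₁₀(1.861) = 2.70 dB

2.70 dB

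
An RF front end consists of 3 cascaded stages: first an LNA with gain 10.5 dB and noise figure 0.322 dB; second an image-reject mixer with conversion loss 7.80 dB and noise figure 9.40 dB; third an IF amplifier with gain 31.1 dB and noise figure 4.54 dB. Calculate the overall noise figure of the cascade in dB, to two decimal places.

4.40 dB

Convert to linear (a loss of L dB is a gain of −L dB): F_i = 10^(NF_i/10), G_i = 10^(G_i,dB/10)
  Stage 1: F_1 = 10^(0.322/10) = 1.077, G_1 = 10^(10.5/10) = 11.22
  Stage 2: F_2 = 10^(9.40/10) = 8.710, G_2 = 10^(−7.80/10) = 0.1660
  Stage 3: F_3 = 10^(4.54/10) = 2.844, G_3 = 10^(31.1/10) = 1288
Friis cascade:
  F = 1.077 + (8.710 − 1)/11.22 + (2.844 − 1)/1.862 = 2.755
NF = 10 log₁₀(2.755) = 4.40 dB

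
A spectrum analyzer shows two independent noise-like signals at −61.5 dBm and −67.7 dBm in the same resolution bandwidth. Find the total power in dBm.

−60.6 dBm

Convert to linear, add, convert back:
P₁ = 7.08×10⁻¹⁰ W, P₂ = 1.70×10⁻¹⁰ W
P_tot = 8.78×10⁻¹⁰ W → 10 log₁₀(P_tot / 10⁻³) = −60.6 dBm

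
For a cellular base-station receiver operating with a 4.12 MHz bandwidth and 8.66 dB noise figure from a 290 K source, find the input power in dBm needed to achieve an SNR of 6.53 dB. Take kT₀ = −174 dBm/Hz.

Sensitivity = −174 + 10 log₁₀(B) + NF + SNR_min
= −174 + 66.15 + 8.66 + 6.53
= −92.66 dBm → −92.7 dBm

−92.7 dBm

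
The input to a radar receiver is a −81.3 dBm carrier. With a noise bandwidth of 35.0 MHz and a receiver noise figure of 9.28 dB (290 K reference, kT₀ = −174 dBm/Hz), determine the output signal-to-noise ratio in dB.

8.0 dB

Noise floor: N = −174 + 10 log₁₀(B) + NF
10 log₁₀(3.50×10⁷) = 75.44 dB
N = −174 + 75.44 + 9.28 = −89.28 dBm
SNR = P_sig − N = −81.3 − (−89.28) = 7.98 dB → 8.0 dB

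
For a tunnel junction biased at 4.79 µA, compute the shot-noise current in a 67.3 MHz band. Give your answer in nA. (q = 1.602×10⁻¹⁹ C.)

I_n = √(2qI·B)
2qI·B = 2 × 1.602×10⁻¹⁹ × 4.79×10⁻⁶ × 6.73×10⁷ = 1.03×10⁻¹⁶ A²
I_n = √(1.03×10⁻¹⁶) = 1.02×10⁻⁸ A = 10.2 nA

10.2 nA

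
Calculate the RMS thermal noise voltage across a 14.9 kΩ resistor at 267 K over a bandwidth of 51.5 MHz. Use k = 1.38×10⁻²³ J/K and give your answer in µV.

106 µV

V_n = √(4kTRB)
4kTRB = 4 × 1.38×10⁻²³ × 267 × 1.49×10⁴ × 5.15×10⁷ = 1.13×10⁻⁸ V²
V_n = √(1.13×10⁻⁸) = 1.06×10⁻⁴ V = 106 µV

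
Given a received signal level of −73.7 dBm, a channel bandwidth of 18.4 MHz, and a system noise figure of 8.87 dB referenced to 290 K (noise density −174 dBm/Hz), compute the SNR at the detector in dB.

18.8 dB

Noise floor: N = −174 + 10 log₁₀(B) + NF
10 log₁₀(1.84×10⁷) = 72.65 dB
N = −174 + 72.65 + 8.87 = −92.48 dBm
SNR = P_sig − N = −73.7 − (−92.48) = 18.78 dB → 18.8 dB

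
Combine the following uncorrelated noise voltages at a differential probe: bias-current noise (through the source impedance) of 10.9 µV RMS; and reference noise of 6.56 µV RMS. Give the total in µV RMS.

12.7 µV

Uncorrelated sources add in power (mean-square): V_tot = √(ΣV_i²)
V_tot = √[(1.09×10⁻⁵)² + (6.56×10⁻⁶)²] = 1.27×10⁻⁵ V = 12.7 µV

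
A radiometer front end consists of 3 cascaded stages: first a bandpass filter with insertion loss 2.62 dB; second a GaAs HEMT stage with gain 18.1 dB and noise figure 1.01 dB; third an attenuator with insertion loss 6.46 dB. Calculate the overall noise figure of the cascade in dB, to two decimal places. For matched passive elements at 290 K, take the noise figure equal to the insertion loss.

Convert to linear (a loss of L dB is a gain of −L dB): F_i = 10^(NF_i/10), G_i = 10^(G_i,dB/10)
  Stage 1: F_1 = 10^(2.62/10) = 1.828, G_1 = 10^(−2.62/10) = 0.5470
  Stage 2: F_2 = 10^(1.01/10) = 1.262, G_2 = 10^(18.1/10) = 64.57
  Stage 3: F_3 = 10^(6.46/10) = 4.426, G_3 = 10^(−6.46/10) = 0.2259
Friis cascade:
  F = 1.828 + (1.262 − 1)/0.5470 + (4.426 − 1)/35.32 = 2.404
NF = 10 log₁₀(2.404) = 3.81 dB

3.81 dB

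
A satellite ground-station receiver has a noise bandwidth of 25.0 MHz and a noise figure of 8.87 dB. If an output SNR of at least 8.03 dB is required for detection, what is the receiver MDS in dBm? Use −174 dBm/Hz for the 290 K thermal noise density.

Sensitivity = −174 + 10 log₁₀(B) + NF + SNR_min
= −174 + 73.98 + 8.87 + 8.03
= −83.12 dBm → −83.1 dBm

−83.1 dBm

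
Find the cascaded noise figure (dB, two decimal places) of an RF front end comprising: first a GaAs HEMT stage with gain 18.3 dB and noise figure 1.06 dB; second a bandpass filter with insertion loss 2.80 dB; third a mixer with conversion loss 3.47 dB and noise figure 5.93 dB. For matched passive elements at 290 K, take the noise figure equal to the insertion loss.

1.37 dB

Convert to linear (a loss of L dB is a gain of −L dB): F_i = 10^(NF_i/10), G_i = 10^(G_i,dB/10)
  Stage 1: F_1 = 10^(1.06/10) = 1.276, G_1 = 10^(18.3/10) = 67.61
  Stage 2: F_2 = 10^(2.80/10) = 1.905, G_2 = 10^(−2.80/10) = 0.5248
  Stage 3: F_3 = 10^(5.93/10) = 3.917, G_3 = 10^(−3.47/10) = 0.4498
Friis cascade:
  F = 1.276 + (1.905 − 1)/67.61 + (3.917 − 1)/35.48 = 1.372
NF = 10 log₁₀(1.372) = 1.37 dB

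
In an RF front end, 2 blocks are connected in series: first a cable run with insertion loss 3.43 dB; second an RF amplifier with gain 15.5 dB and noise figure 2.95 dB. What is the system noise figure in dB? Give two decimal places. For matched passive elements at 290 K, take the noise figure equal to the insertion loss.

6.38 dB

Convert to linear (a loss of L dB is a gain of −L dB): F_i = 10^(NF_i/10), G_i = 10^(G_i,dB/10)
  Stage 1: F_1 = 10^(3.43/10) = 2.203, G_1 = 10^(−3.43/10) = 0.4539
  Stage 2: F_2 = 10^(2.95/10) = 1.972, G_2 = 10^(15.5/10) = 35.48
Friis cascade:
  F = 2.203 + (1.972 − 1)/0.4539 = 4.345
NF = 10 log₁₀(4.345) = 6.38 dB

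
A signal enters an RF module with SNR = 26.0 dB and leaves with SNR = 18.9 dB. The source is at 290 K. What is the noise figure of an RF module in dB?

NF (dB) = SNR_in(dB) − SNR_out(dB) when the source is at T₀
NF = 26.0 − 18.9 = 7.1 dB

7.1 dB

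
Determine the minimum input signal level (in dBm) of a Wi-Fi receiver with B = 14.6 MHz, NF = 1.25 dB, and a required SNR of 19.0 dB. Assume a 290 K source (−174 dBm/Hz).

Sensitivity = −174 + 10 log₁₀(B) + NF + SNR_min
= −174 + 71.64 + 1.25 + 19.0
= −82.11 dBm → −82.1 dBm

−82.1 dBm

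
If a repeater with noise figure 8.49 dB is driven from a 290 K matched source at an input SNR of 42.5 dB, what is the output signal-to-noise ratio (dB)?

By definition F = SNR_in/SNR_out, so in dB: SNR_out = SNR_in − NF
SNR_out = 42.5 − 8.49 = 34.01 dB

34.01 dB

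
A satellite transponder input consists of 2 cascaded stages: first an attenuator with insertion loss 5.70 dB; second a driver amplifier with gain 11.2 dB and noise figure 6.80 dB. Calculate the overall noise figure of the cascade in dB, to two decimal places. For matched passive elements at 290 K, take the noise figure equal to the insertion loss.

Convert to linear (a loss of L dB is a gain of −L dB): F_i = 10^(NF_i/10), G_i = 10^(G_i,dB/10)
  Stage 1: F_1 = 10^(5.70/10) = 3.715, G_1 = 10^(−5.70/10) = 0.2692
  Stage 2: F_2 = 10^(6.80/10) = 4.786, G_2 = 10^(11.2/10) = 13.18
Friis cascade:
  F = 3.715 + (4.786 − 1)/0.2692 = 17.78
NF = 10 log₁₀(17.78) = 12.50 dB

12.50 dB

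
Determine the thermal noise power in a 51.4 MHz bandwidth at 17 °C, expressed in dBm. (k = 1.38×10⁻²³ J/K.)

T = 17 °C + 273.15 = 290.15 K
P_n = kTB = 1.38×10⁻²³ × 290.15 × 5.14×10⁷ = 2.06×10⁻¹³ W
In dBm: 10 log₁₀(2.06×10⁻¹³ / 10⁻³) = −96.9 dBm

−96.9 dBm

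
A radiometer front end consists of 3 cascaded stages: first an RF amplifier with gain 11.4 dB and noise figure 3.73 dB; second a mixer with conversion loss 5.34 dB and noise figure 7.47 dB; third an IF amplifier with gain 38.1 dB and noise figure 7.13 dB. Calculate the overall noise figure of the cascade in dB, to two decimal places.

Convert to linear (a loss of L dB is a gain of −L dB): F_i = 10^(NF_i/10), G_i = 10^(G_i,dB/10)
  Stage 1: F_1 = 10^(3.73/10) = 2.360, G_1 = 10^(11.4/10) = 13.80
  Stage 2: F_2 = 10^(7.47/10) = 5.585, G_2 = 10^(−5.34/10) = 0.2924
  Stage 3: F_3 = 10^(7.13/10) = 5.164, G_3 = 10^(38.1/10) = 6457
Friis cascade:
  F = 2.360 + (5.585 − 1)/13.80 + (5.164 − 1)/4.036 = 3.724
NF = 10 log₁₀(3.724) = 5.71 dB

5.71 dB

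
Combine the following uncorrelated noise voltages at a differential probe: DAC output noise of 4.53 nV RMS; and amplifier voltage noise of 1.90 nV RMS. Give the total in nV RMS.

4.91 nV

Uncorrelated sources add in power (mean-square): V_tot = √(ΣV_i²)
V_tot = √[(4.53×10⁻⁹)² + (1.90×10⁻⁹)²] = 4.91×10⁻⁹ V = 4.91 nV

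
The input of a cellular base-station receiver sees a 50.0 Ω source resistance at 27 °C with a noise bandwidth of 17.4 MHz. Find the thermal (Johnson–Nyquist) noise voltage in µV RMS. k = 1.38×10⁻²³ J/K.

3.80 µV

T = 27 °C + 273.15 = 300.15 K
V_n = √(4kTRB)
4kTRB = 4 × 1.38×10⁻²³ × 300.15 × 5.00×10¹ × 1.74×10⁷ = 1.44×10⁻¹¹ V²
V_n = √(1.44×10⁻¹¹) = 3.80×10⁻⁶ V = 3.80 µV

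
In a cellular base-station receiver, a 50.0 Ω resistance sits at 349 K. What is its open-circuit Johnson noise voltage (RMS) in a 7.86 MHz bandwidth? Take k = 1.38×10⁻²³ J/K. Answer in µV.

2.75 µV

V_n = √(4kTRB)
4kTRB = 4 × 1.38×10⁻²³ × 349 × 5.00×10¹ × 7.86×10⁶ = 7.57×10⁻¹² V²
V_n = √(7.57×10⁻¹²) = 2.75×10⁻⁶ V = 2.75 µV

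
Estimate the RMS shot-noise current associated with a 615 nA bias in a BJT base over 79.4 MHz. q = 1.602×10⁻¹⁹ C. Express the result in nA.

3.96 nA

I_n = √(2qI·B)
2qI·B = 2 × 1.602×10⁻¹⁹ × 6.15×10⁻⁷ × 7.94×10⁷ = 1.56×10⁻¹⁷ A²
I_n = √(1.56×10⁻¹⁷) = 3.96×10⁻⁹ A = 3.96 nA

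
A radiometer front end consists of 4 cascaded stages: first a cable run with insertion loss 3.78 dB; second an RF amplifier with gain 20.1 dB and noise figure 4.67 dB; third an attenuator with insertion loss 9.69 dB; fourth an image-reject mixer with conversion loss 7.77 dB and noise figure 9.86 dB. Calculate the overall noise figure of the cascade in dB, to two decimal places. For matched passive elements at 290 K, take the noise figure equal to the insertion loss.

9.58 dB

Convert to linear (a loss of L dB is a gain of −L dB): F_i = 10^(NF_i/10), G_i = 10^(G_i,dB/10)
  Stage 1: F_1 = 10^(3.78/10) = 2.388, G_1 = 10^(−3.78/10) = 0.4188
  Stage 2: F_2 = 10^(4.67/10) = 2.931, G_2 = 10^(20.1/10) = 102.3
  Stage 3: F_3 = 10^(9.69/10) = 9.311, G_3 = 10^(−9.69/10) = 0.1074
  Stage 4: F_4 = 10^(9.86/10) = 9.683, G_4 = 10^(−7.77/10) = 0.1671
Friis cascade:
  F = 2.388 + (2.931 − 1)/0.4188 + (9.311 − 1)/42.85 + (9.683 − 1)/4.603 = 9.079
NF = 10 log₁₀(9.079) = 9.58 dB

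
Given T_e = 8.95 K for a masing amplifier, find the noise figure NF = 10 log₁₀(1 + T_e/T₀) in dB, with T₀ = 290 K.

0.132 dB

F = 1 + T_e/T₀ = 1 + 8.95/290 = 1.03086
NF = 10 log₁₀(1.03086) = 0.132 dB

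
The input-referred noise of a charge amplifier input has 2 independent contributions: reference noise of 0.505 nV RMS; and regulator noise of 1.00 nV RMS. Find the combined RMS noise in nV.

1.12 nV

Uncorrelated sources add in power (mean-square): V_tot = √(ΣV_i²)
V_tot = √[(5.05×10⁻¹⁰)² + (1.00×10⁻⁹)²] = 1.12×10⁻⁹ V = 1.12 nV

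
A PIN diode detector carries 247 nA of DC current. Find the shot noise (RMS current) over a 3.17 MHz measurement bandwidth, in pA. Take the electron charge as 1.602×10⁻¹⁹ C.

I_n = √(2qI·B)
2qI·B = 2 × 1.602×10⁻¹⁹ × 2.47×10⁻⁷ × 3.17×10⁶ = 2.51×10⁻¹⁹ A²
I_n = √(2.51×10⁻¹⁹) = 5.01×10⁻¹⁰ A = 501 pA

501 pA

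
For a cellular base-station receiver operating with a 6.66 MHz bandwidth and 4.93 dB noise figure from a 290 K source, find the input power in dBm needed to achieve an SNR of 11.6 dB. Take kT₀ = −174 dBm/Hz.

−89.2 dBm

Sensitivity = −174 + 10 log₁₀(B) + NF + SNR_min
= −174 + 68.23 + 4.93 + 11.6
= −89.24 dBm → −89.2 dBm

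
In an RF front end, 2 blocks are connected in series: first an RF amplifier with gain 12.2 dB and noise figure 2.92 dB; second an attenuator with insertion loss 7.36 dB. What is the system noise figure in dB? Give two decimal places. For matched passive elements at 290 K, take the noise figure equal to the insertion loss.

Convert to linear (a loss of L dB is a gain of −L dB): F_i = 10^(NF_i/10), G_i = 10^(G_i,dB/10)
  Stage 1: F_1 = 10^(2.92/10) = 1.959, G_1 = 10^(12.2/10) = 16.60
  Stage 2: F_2 = 10^(7.36/10) = 5.445, G_2 = 10^(−7.36/10) = 0.1837
Friis cascade:
  F = 1.959 + (5.445 − 1)/16.60 = 2.227
NF = 10 log₁₀(2.227) = 3.48 dB

3.48 dB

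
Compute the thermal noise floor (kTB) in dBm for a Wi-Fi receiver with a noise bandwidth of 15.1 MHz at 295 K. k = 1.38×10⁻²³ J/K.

−102.1 dBm

P_n = kTB = 1.38×10⁻²³ × 295 × 1.51×10⁷ = 6.15×10⁻¹⁴ W
In dBm: 10 log₁₀(6.15×10⁻¹⁴ / 10⁻³) = −102.1 dBm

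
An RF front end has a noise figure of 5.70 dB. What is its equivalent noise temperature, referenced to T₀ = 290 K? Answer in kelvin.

F = 10^(5.70/10) = 3.71535
T_e = (F − 1)·T₀ = (3.71535 − 1) × 290 = 787 K

787 K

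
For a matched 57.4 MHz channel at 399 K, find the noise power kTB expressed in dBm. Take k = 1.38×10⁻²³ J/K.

−95.0 dBm

P_n = kTB = 1.38×10⁻²³ × 399 × 5.74×10⁷ = 3.16×10⁻¹³ W
In dBm: 10 log₁₀(3.16×10⁻¹³ / 10⁻³) = −95.0 dBm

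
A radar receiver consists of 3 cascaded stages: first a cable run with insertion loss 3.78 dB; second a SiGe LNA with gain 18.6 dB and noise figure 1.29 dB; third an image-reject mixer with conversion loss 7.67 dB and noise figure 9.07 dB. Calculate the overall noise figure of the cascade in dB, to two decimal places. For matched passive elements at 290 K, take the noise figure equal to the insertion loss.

Convert to linear (a loss of L dB is a gain of −L dB): F_i = 10^(NF_i/10), G_i = 10^(G_i,dB/10)
  Stage 1: F_1 = 10^(3.78/10) = 2.388, G_1 = 10^(−3.78/10) = 0.4188
  Stage 2: F_2 = 10^(1.29/10) = 1.346, G_2 = 10^(18.6/10) = 72.44
  Stage 3: F_3 = 10^(9.07/10) = 8.072, G_3 = 10^(−7.67/10) = 0.1710
Friis cascade:
  F = 2.388 + (1.346 − 1)/0.4188 + (8.072 − 1)/30.34 = 3.447
NF = 10 log₁₀(3.447) = 5.37 dB

5.37 dB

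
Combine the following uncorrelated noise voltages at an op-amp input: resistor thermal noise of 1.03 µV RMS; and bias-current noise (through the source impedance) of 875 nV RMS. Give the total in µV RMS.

Uncorrelated sources add in power (mean-square): V_tot = √(ΣV_i²)
V_tot = √[(1.03×10⁻⁶)² + (8.75×10⁻⁷)²] = 1.35×10⁻⁶ V = 1.35 µV

1.35 µV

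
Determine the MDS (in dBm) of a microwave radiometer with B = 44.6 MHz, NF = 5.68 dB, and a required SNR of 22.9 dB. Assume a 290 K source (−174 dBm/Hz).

Sensitivity = −174 + 10 log₁₀(B) + NF + SNR_min
= −174 + 76.49 + 5.68 + 22.9
= −68.93 dBm → −68.9 dBm

−68.9 dBm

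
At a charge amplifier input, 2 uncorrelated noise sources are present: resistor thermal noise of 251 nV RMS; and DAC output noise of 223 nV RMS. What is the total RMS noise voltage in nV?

Uncorrelated sources add in power (mean-square): V_tot = √(ΣV_i²)
V_tot = √[(2.51×10⁻⁷)² + (2.23×10⁻⁷)²] = 3.36×10⁻⁷ V = 336 nV

336 nV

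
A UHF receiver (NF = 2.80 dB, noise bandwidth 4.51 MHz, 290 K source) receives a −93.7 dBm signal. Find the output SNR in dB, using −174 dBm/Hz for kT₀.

11.0 dB

Noise floor: N = −174 + 10 log₁₀(B) + NF
10 log₁₀(4.51×10⁶) = 66.54 dB
N = −174 + 66.54 + 2.80 = −104.66 dBm
SNR = P_sig − N = −93.7 − (−104.66) = 10.96 dB → 11.0 dB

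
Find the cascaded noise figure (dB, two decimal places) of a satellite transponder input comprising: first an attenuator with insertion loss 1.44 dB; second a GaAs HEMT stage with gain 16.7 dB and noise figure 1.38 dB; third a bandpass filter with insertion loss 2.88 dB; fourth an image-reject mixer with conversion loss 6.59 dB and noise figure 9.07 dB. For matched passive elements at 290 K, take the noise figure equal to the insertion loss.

3.71 dB

Convert to linear (a loss of L dB is a gain of −L dB): F_i = 10^(NF_i/10), G_i = 10^(G_i,dB/10)
  Stage 1: F_1 = 10^(1.44/10) = 1.393, G_1 = 10^(−1.44/10) = 0.7178
  Stage 2: F_2 = 10^(1.38/10) = 1.374, G_2 = 10^(16.7/10) = 46.77
  Stage 3: F_3 = 10^(2.88/10) = 1.941, G_3 = 10^(−2.88/10) = 0.5152
  Stage 4: F_4 = 10^(9.07/10) = 8.072, G_4 = 10^(−6.59/10) = 0.2193
Friis cascade:
  F = 1.393 + (1.374 − 1)/0.7178 + (1.941 − 1)/33.57 + (8.072 − 1)/17.30 = 2.351
NF = 10 log₁₀(2.351) = 3.71 dB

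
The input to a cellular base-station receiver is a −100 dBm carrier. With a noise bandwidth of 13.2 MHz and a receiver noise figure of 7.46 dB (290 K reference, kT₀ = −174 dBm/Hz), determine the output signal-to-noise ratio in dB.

Noise floor: N = −174 + 10 log₁₀(B) + NF
10 log₁₀(1.32×10⁷) = 71.21 dB
N = −174 + 71.21 + 7.46 = −95.33 dBm
SNR = P_sig − N = −100 − (−95.33) = −4.67 dB → −4.7 dB

−4.7 dB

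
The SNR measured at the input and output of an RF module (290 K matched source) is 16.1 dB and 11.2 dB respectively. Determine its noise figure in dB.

4.9 dB

NF (dB) = SNR_in(dB) − SNR_out(dB) when the source is at T₀
NF = 16.1 − 11.2 = 4.9 dB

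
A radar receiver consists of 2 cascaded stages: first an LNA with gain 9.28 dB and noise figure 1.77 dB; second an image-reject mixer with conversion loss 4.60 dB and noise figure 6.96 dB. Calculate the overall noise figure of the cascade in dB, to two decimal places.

Convert to linear (a loss of L dB is a gain of −L dB): F_i = 10^(NF_i/10), G_i = 10^(G_i,dB/10)
  Stage 1: F_1 = 10^(1.77/10) = 1.503, G_1 = 10^(9.28/10) = 8.472
  Stage 2: F_2 = 10^(6.96/10) = 4.966, G_2 = 10^(−4.60/10) = 0.3467
Friis cascade:
  F = 1.503 + (4.966 − 1)/8.472 = 1.971
NF = 10 log₁₀(1.971) = 2.95 dB

2.95 dB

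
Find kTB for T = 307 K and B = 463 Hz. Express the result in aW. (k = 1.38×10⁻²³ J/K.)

1.96 aW

P_n = kTB = 1.38×10⁻²³ × 307 × 4.63×10² = 1.96×10⁻¹⁸ W = 1.96 aW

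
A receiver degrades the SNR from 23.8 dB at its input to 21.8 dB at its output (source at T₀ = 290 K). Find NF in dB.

2.0 dB

NF (dB) = SNR_in(dB) − SNR_out(dB) when the source is at T₀
NF = 23.8 − 21.8 = 2.0 dB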